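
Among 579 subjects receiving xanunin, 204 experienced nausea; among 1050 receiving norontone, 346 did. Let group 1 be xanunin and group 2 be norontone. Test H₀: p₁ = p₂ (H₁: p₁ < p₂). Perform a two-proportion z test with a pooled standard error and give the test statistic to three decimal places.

p̂₁ = 204/579 ≈ 0.35233, p̂₂ = 346/1050 ≈ 0.32952.
Pooled p̂ = (204+346)/(579+1050) = 550/1629 = 0.33763.
SE = √(p̂(1−p̂)(1/n₁+1/n₂)) = √(0.33763·0.66237·0.0026795) = √(0.000599232) = 0.02448.
z = (0.35233 − 0.32952)/0.02448 = 0.02281/0.02448 = 0.932.
p-value = P(Z < 0.932) ≈ 0.8243.

z = 0.932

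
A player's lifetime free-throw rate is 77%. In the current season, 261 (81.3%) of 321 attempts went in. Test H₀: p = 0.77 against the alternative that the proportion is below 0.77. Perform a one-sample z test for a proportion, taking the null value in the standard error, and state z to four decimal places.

z = 1.8343

p̂ = 261/321 = 0.8130841.
SE = √(p₀(1−p₀)/n) = √(0.1771/321) = 0.0234886.
z = (0.8130841 − 0.77)/0.0234886 = 0.0430841/0.0234886 = 1.8343.
p-value = P(Z < 1.834) ≈ 0.9667.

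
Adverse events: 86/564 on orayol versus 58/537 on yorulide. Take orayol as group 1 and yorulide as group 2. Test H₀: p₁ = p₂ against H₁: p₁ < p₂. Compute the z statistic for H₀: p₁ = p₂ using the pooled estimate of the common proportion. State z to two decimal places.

p̂₁ = 86/564 ≈ 0.1525, p̂₂ = 58/537 ≈ 0.1080.
Pooled p̂ = (86+58)/(564+537) = 144/1101 = 0.1308.
SE = √(0.113684 × 0.00363525) = 0.0203.
z = (0.1525 − 0.1080)/0.0203 = 0.0445/0.0203 = 2.19.
p-value = P(Z < 2.188) ≈ 0.9857.

z = 2.19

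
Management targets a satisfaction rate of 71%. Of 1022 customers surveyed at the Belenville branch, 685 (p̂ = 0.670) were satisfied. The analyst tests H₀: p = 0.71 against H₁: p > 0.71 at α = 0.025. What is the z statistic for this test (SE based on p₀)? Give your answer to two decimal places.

p̂ = 685/1022 ≈ 0.6703.
Under H₀, SE = √(0.71·0.29/1022) = √(0.000201468) = 0.0142.
z = (0.6703 − 0.71)/0.0142 = -0.0397/0.0142 = -2.80.
p-value = P(Z > -2.800) ≈ 0.9974; since p > α = 0.025, fail to reject H₀.

z = -2.80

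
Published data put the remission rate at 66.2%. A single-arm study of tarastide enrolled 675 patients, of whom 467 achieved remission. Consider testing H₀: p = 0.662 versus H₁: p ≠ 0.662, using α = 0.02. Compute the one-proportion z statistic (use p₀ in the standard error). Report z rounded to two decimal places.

p̂ = 467/675 = 0.6919.
SE = √(p₀(1−p₀)/n) = √(0.22376/675) = 0.0182.
z = (0.6919 − 0.662)/0.0182 = 0.0299/0.0182 = 1.64.
p-value = 2·P(Z > 1.640) ≈ 0.1011; since p > α = 0.02, fail to reject H₀.

z = 1.64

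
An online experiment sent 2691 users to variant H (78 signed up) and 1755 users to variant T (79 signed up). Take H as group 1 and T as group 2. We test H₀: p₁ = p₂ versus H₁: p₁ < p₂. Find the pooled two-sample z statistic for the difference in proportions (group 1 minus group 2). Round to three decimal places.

p̂₁ = 78/2691 ≈ 0.02899, p̂₂ = 79/1755 ≈ 0.04501.
Pooled p̂ = (78+79)/(2691+1755) = 157/4446 = 0.03531.
SE = √(p̂(1−p̂)(1/n₁+1/n₂)) = √(0.03531·0.96469·0.00094141) = √(3.20697e-05) = 0.00566.
z = (0.02899 − 0.04501)/0.00566 = -0.01602/0.00566 = -2.830.

z = -2.830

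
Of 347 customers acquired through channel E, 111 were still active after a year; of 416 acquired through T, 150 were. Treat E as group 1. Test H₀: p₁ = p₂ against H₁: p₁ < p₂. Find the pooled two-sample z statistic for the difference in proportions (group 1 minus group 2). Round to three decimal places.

z = -1.180

p̂₁ = 111/347 ≈ 0.31988, p̂₂ = 150/416 ≈ 0.36058.
Pooled p̂ = (111+150)/(347+416) = 261/763 = 0.34207.
SE = √(p̂(1−p̂)(1/n₁+1/n₂)) = √(0.34207·0.65793·0.00528569) = √(0.00118959) = 0.03449.
z = (0.31988 − 0.36058)/0.03449 = -0.04070/0.03449 = -1.180.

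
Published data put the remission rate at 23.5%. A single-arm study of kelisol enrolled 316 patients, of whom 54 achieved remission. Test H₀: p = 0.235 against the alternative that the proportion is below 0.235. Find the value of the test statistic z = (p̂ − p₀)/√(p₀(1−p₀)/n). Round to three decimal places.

p̂ = 54/316 = 0.17089.
Standard error under H₀: √(0.235×0.765/316) = 0.02385.
z = (0.17089 − 0.235)/0.02385 = -0.06411/0.02385 = -2.688.
p-value = P(Z < -2.688) ≈ 0.0036.

z = -2.688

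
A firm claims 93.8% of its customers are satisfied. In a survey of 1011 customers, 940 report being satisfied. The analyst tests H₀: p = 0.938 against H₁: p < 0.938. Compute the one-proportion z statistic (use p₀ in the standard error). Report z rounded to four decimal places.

p̂ = 940/1011 ≈ 0.929773.
Under H₀, SE = √(0.938·0.062/1011) = √(5.75232e-05) = 0.007584.
z = (0.929773 − 0.938)/0.007584 = -0.008227/0.007584 = -1.0848.
p-value = P(Z < -1.085) ≈ 0.1390.

z = -1.0848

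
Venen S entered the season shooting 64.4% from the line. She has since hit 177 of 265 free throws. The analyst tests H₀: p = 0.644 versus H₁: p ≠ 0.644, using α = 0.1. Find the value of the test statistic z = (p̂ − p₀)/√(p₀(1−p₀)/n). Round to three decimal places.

p̂ = 177/265 ≈ 0.66792.
SE = √(p₀(1−p₀)/n) = √(0.22926/265) = 0.02941.
z = (0.66792 − 0.644)/0.02941 = 0.02392/0.02941 = 0.813.
p-value = 2·P(Z > 0.813) ≈ 0.4160; since p > α = 0.1, fail to reject H₀.

z = 0.813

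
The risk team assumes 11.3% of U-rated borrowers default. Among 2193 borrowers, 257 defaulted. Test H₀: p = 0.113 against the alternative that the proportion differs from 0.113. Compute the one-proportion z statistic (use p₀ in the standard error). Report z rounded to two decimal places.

z = 0.62

p̂ = 257/2193 ≈ 0.1172.
SE = √(p₀(1−p₀)/n) = √(0.10023/2193) = 0.0068.
z = (0.1172 − 0.113)/0.0068 = 0.0042/0.0068 = 0.62.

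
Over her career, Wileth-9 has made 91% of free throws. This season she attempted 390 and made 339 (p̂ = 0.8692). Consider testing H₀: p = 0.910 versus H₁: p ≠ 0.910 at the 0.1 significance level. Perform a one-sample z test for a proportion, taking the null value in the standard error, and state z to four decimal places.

z = -2.8133

p̂ = 339/390 ≈ 0.8692308.
Standard error under H₀: √(0.91×0.09/390) = 0.0144914.
z = (0.8692308 − 0.91)/0.0144914 = -0.0407692/0.0144914 = -2.8133.
Two-sided p-value ≈ 2·Φ(−2.813) = 0.0049. With α = 0.1, reject H₀.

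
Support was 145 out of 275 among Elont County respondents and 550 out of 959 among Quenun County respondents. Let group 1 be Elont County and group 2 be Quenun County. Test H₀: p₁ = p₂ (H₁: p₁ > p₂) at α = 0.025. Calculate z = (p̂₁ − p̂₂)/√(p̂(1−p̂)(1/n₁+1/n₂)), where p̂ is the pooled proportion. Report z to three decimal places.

p̂₁ = 145/275 ≈ 0.52727, p̂₂ = 550/959 ≈ 0.57351.
Pooled p̂ = (145+550)/(275+959) = 695/1234 = 0.56321.
SE = √(p̂(1−p̂)(1/n₁+1/n₂)) = √(0.56321·0.43679·0.00467912) = √(0.00115108) = 0.03393.
z = (0.52727 − 0.57351)/0.03393 = -0.04624/0.03393 = -1.363.
p-value = P(Z > -1.363) ≈ 0.9135, so at α = 0.025 we fail to reject H₀.

z = -1.363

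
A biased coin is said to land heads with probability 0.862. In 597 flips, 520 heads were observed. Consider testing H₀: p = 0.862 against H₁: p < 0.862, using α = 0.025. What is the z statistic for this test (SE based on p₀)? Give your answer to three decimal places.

z = 0.639

p̂ = 520/597 = 0.87102.
Standard error under H₀: √(0.862×0.138/597) = 0.01412.
z = (0.87102 − 0.862)/0.01412 = 0.00902/0.01412 = 0.639.
p-value = P(Z < 0.639) ≈ 0.7386. With α = 0.025, fail to reject H₀.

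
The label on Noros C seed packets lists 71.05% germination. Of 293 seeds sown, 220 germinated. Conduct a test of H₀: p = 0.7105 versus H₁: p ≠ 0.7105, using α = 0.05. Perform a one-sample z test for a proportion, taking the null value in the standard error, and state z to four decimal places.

z = 1.5230

p̂ = 220/293 = 0.750853.
Standard error under H₀: √(0.7105×0.2895/293) = 0.026496.
z = (0.750853 − 0.7105)/0.026496 = 0.040353/0.026496 = 1.5230.
p-value = 2·P(Z > 1.523) ≈ 0.1278, so at α = 0.05 we fail to reject H₀.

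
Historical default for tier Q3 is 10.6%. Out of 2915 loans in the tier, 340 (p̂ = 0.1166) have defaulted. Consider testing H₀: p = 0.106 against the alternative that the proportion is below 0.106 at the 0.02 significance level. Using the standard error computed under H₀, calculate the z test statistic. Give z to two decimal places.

p̂ = 340/2915 ≈ 0.11664.
Standard error under H₀: √(0.106×0.894/2915) = 0.00570.
z = (0.11664 − 0.106)/0.00570 = 0.01064/0.00570 = 1.87.
p-value = P(Z < 1.866) ≈ 0.9690; since p > α = 0.02, fail to reject H₀.

z = 1.87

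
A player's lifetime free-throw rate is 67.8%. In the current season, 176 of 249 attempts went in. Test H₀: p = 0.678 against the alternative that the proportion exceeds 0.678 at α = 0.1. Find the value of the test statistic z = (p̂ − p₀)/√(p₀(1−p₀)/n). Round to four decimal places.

z = 0.9736

p̂ = 176/249 ≈ 0.706827.
Under H₀, SE = √(0.678·0.322/249) = √(0.000876771) = 0.029610.
z = (0.706827 − 0.678)/0.029610 = 0.028827/0.029610 = 0.9736.
p-value = P(Z > 0.974) ≈ 0.1651; since p > α = 0.1, fail to reject H₀.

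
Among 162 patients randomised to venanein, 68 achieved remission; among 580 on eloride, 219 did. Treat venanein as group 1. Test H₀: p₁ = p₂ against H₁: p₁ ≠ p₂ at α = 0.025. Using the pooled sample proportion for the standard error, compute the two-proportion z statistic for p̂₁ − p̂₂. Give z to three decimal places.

p̂₁ = 68/162 ≈ 0.41975, p̂₂ = 219/580 ≈ 0.37759.
Pooled p̂ = (68+219)/(162+580) = 287/742 = 0.38679.
SE = √(0.237184 × 0.00789698) = 0.04328.
z = (0.41975 − 0.37759)/0.04328 = 0.04216/0.04328 = 0.974.
Two-sided p-value ≈ 2·Φ(−0.974) = 0.3299. With α = 0.025, fail to reject H₀.

z = 0.974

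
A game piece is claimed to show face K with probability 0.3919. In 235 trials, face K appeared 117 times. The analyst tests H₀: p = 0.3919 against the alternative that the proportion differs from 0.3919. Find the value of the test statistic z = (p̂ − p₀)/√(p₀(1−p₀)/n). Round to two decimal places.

z = 3.33

p̂ = 117/235 ≈ 0.4979.
Under H₀, SE = √(0.3919·0.6081/235) = √(0.0010141) = 0.0318.
z = (0.4979 − 0.3919)/0.0318 = 0.1060/0.0318 = 3.33.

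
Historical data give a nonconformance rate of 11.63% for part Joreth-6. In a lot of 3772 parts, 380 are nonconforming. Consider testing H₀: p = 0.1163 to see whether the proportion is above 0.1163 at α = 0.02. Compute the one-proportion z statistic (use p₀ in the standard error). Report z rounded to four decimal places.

z = -2.9805

p̂ = 380/3772 ≈ 0.100742.
Under H₀, SE = √(0.1163·0.8837/3772) = √(2.72466e-05) = 0.005220.
z = (0.100742 − 0.1163)/0.005220 = -0.015558/0.005220 = -2.9805.
p-value = P(Z > -2.980) ≈ 0.9986, so at α = 0.02 we fail to reject H₀.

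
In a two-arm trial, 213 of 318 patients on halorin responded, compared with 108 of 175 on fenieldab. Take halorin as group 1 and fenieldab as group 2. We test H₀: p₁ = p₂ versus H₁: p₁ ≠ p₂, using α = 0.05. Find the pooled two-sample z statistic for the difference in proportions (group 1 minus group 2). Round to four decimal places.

z = 1.1741

p̂₁ = 213/318 ≈ 0.669811, p̂₂ = 108/175 ≈ 0.617143.
Pooled p̂ = (213+108)/(318+175) = 321/493 = 0.651116.
SE = √(0.227164 × 0.00885894) = 0.044860.
z = (0.669811 − 0.617143)/0.044860 = 0.052668/0.044860 = 1.1741.
p-value = 2·P(Z > 1.174) ≈ 0.2404; since p > α = 0.05, fail to reject H₀.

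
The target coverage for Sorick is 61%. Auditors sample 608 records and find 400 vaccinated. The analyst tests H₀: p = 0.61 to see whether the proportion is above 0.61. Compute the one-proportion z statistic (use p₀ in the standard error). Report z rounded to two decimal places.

z = 2.42

p̂ = 400/608 = 0.6579.
Under H₀, SE = √(0.61·0.39/608) = √(0.000391283) = 0.0198.
z = (0.6579 − 0.61)/0.0198 = 0.0479/0.0198 = 2.42.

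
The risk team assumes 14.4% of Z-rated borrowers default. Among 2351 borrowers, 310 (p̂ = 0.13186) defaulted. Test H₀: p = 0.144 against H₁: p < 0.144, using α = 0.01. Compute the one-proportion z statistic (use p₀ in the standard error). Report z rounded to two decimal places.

z = -1.68

p̂ = 310/2351 ≈ 0.1319.
Under H₀, SE = √(0.144·0.856/2351) = √(5.24305e-05) = 0.0072.
z = (0.1319 − 0.144)/0.0072 = -0.0121/0.0072 = -1.68.
p-value = P(Z < -1.677) ≈ 0.0468; since p > α = 0.01, fail to reject H₀.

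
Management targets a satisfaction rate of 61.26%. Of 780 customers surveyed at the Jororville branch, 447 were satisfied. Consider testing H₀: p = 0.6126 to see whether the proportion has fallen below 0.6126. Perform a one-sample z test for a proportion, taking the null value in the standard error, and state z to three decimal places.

z = -2.266

p̂ = 447/780 ≈ 0.57308.
Under H₀, SE = √(0.6126·0.3874/780) = √(0.000304258) = 0.01744.
z = (0.57308 − 0.6126)/0.01744 = -0.03952/0.01744 = -2.266.
p-value = P(Z < -2.266) ≈ 0.0117.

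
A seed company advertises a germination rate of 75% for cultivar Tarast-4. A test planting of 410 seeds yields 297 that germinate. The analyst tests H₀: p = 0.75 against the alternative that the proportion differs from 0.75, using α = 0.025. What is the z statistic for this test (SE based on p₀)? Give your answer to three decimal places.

p̂ = 297/410 ≈ 0.72439.
SE = √(p₀(1−p₀)/n) = √(0.1875/410) = 0.02138.
z = (0.72439 − 0.75)/0.02138 = -0.02561/0.02138 = -1.198.
Two-sided p-value ≈ 2·Φ(−1.198) = 0.2311. With α = 0.025, fail to reject H₀.

z = -1.198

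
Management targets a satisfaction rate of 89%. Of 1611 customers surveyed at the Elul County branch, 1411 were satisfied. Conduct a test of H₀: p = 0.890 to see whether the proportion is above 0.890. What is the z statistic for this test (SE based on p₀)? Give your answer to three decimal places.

p̂ = 1411/1611 = 0.875854.
Under H₀, SE = √(0.89·0.11/1611) = √(6.07697e-05) = 0.007795.
z = (0.875854 − 0.89)/0.007795 = -0.014146/0.007795 = -1.815.
p-value = P(Z > -1.815) ≈ 0.9652.

z = -1.815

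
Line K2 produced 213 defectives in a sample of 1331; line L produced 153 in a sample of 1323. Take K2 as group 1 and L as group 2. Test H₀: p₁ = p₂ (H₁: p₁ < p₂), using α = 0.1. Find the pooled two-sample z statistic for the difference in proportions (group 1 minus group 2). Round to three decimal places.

z = 3.316

p̂₁ = 213/1331 ≈ 0.160030, p̂₂ = 153/1323 ≈ 0.115646.
Pooled p̂ = (213+153)/(1331+1323) = 366/2654 = 0.137905.
SE = √(0.118887 × 0.00150717) = 0.013386.
z = (0.160030 − 0.115646)/0.013386 = 0.044384/0.013386 = 3.316.
p-value = P(Z < 3.316) ≈ 0.9995; since p > α = 0.1, fail to reject H₀.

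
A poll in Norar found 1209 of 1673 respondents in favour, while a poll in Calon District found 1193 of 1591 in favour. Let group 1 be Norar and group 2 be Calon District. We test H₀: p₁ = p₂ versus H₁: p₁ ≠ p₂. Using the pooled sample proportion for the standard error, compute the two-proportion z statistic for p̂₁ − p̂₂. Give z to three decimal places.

p̂₁ = 1209/1673 = 0.72265, p̂₂ = 1193/1591 = 0.74984.
Pooled p̂ = (1209+1193)/(1673+1591) = 2402/3264 = 0.73591.
SE = √(0.194348 × 0.00122626) = 0.01544.
z = (0.72265 − 0.74984)/0.01544 = -0.02719/0.01544 = -1.761.

z = -1.761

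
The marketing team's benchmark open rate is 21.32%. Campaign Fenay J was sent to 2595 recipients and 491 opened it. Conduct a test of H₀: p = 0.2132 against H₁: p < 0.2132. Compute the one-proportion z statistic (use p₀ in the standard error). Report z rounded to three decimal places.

z = -2.984

p̂ = 491/2595 ≈ 0.18921.
SE = √(p₀(1−p₀)/n) = √(0.16775/2595) = 0.00804.
z = (0.18921 − 0.2132)/0.00804 = -0.02399/0.00804 = -2.984.
p-value = P(Z < -2.984) ≈ 0.0014.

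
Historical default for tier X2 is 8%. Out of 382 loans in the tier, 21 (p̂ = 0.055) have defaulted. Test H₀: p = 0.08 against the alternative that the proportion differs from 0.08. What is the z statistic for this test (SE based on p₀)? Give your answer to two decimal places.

z = -1.80

p̂ = 21/382 ≈ 0.0550.
Standard error under H₀: √(0.08×0.92/382) = 0.0139.
z = (0.0550 − 0.08)/0.0139 = -0.0250/0.0139 = -1.80.
Two-sided p-value ≈ 2·Φ(−1.803) = 0.0714.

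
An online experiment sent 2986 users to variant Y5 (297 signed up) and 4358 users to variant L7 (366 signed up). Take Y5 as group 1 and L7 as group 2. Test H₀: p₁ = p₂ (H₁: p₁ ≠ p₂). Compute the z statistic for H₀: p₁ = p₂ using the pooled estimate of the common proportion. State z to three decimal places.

z = 2.274

p̂₁ = 297/2986 ≈ 0.099464, p̂₂ = 366/4358 ≈ 0.083983.
Pooled p̂ = (297+366)/(2986+4358) = 663/7344 = 0.090278.
SE = √(p̂(1−p̂)(1/n₁+1/n₂)) = √(0.090278·0.909722·0.000564359) = √(4.63495e-05) = 0.006808.
z = (0.099464 − 0.083983)/0.006808 = 0.015481/0.006808 = 2.274.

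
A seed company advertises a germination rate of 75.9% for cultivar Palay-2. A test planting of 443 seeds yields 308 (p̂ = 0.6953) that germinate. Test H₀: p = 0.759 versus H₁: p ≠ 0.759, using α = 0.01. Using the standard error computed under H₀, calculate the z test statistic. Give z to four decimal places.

z = -3.1368

p̂ = 308/443 ≈ 0.695260.
Under H₀, SE = √(0.759·0.241/443) = √(0.00041291) = 0.020320.
z = (0.695260 − 0.759)/0.020320 = -0.063740/0.020320 = -3.1368.
Two-sided p-value ≈ 2·Φ(−3.137) = 0.0017. With α = 0.01, reject H₀.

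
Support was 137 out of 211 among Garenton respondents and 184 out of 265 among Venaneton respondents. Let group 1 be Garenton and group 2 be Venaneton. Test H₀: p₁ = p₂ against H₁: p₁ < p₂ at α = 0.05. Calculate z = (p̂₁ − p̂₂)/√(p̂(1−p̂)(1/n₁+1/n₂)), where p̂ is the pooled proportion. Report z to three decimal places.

p̂₁ = 137/211 = 0.64929, p̂₂ = 184/265 = 0.69434.
Pooled p̂ = (137+184)/(211+265) = 321/476 = 0.67437.
SE = √(p̂(1−p̂)(1/n₁+1/n₂)) = √(0.67437·0.32563·0.00851292) = √(0.0018694) = 0.04324.
z = (0.64929 − 0.69434)/0.04324 = -0.04505/0.04324 = -1.042.
p-value = P(Z < -1.042) ≈ 0.1487. With α = 0.05, fail to reject H₀.

z = -1.042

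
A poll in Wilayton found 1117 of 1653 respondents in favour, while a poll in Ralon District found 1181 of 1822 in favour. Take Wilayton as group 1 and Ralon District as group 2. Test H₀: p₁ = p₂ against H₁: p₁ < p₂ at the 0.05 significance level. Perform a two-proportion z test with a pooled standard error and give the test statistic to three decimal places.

p̂₁ = 1117/1653 = 0.675741, p̂₂ = 1181/1822 = 0.648189.
Pooled p̂ = (1117+1181)/(1653+1822) = 2298/3475 = 0.661295.
SE = √(0.223984 × 0.00115381) = 0.016076.
z = (0.675741 − 0.648189)/0.016076 = 0.027552/0.016076 = 1.714.
p-value = P(Z < 1.714) ≈ 0.9567; since p > α = 0.05, fail to reject H₀.

z = 1.714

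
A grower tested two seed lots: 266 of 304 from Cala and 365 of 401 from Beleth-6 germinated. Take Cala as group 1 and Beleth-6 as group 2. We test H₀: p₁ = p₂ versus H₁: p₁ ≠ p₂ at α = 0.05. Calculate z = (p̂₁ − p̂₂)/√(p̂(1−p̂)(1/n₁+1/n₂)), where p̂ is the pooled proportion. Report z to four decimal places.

p̂₁ = 266/304 ≈ 0.875000, p̂₂ = 365/401 ≈ 0.910224.
Pooled p̂ = (266+365)/(304+401) = 631/705 = 0.895035.
SE = √(0.093947 × 0.00578324) = 0.023309.
z = (0.875000 − 0.910224)/0.023309 = -0.035224/0.023309 = -1.5112.
Two-sided p-value ≈ 2·Φ(−1.511) = 0.1307, so at α = 0.05 we fail to reject H₀.

z = -1.5112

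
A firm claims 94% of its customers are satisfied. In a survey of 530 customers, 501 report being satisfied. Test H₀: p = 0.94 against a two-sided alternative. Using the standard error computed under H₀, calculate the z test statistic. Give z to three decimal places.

p̂ = 501/530 = 0.94528.
Under H₀, SE = √(0.94·0.06/530) = √(0.000106415) = 0.01032.
z = (0.94528 − 0.94)/0.01032 = 0.00528/0.01032 = 0.512.
p-value = 2·P(Z > 0.512) ≈ 0.6086.

z = 0.512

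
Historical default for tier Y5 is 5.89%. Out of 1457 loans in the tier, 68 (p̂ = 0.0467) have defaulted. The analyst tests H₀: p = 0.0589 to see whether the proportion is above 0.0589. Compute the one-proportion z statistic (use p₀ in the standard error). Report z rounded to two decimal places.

z = -1.98

p̂ = 68/1457 = 0.04667.
Under H₀, SE = √(0.0589·0.9411/1457) = √(3.80445e-05) = 0.00617.
z = (0.04667 − 0.0589)/0.00617 = -0.01223/0.00617 = -1.98.
p-value = P(Z > -1.983) ≈ 0.9763.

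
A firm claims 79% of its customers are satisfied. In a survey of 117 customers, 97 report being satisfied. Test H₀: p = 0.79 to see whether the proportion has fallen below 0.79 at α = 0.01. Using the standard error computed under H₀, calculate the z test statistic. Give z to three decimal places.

p̂ = 97/117 ≈ 0.82906.
Under H₀, SE = √(0.79·0.21/117) = √(0.00141795) = 0.03766.
z = (0.82906 − 0.79)/0.03766 = 0.03906/0.03766 = 1.037.
p-value = P(Z < 1.037) ≈ 0.8502. With α = 0.01, fail to reject H₀.

z = 1.037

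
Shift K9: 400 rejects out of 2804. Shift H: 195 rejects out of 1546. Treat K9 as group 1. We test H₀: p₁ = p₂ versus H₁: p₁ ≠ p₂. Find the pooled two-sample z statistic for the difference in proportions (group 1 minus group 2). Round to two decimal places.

z = 1.52

p̂₁ = 400/2804 = 0.1427, p̂₂ = 195/1546 = 0.1261.
Pooled p̂ = (400+195)/(2804+1546) = 595/4350 = 0.1368.
SE = √(p̂(1−p̂)(1/n₁+1/n₂)) = √(0.1368·0.8632·0.00100346) = √(0.000118481) = 0.0109.
z = (0.1427 − 0.1261)/0.0109 = 0.0166/0.0109 = 1.52.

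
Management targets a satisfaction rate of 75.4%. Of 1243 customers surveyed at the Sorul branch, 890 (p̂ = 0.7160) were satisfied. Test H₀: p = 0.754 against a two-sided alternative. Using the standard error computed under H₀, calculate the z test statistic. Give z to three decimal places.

p̂ = 890/1243 = 0.716010.
Under H₀, SE = √(0.754·0.246/1243) = √(0.000149223) = 0.012216.
z = (0.716010 − 0.754)/0.012216 = -0.037990/0.012216 = -3.110.

z = -3.110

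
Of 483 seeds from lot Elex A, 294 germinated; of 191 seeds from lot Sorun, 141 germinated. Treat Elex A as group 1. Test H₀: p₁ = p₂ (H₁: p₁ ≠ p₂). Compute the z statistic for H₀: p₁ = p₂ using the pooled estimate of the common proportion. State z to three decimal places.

p̂₁ = 294/483 ≈ 0.60870, p̂₂ = 141/191 ≈ 0.73822.
Pooled p̂ = (294+141)/(483+191) = 435/674 = 0.64540.
SE = √(0.228859 × 0.007306) = 0.04089.
z = (0.60870 − 0.73822)/0.04089 = -0.12952/0.04089 = -3.168.
Two-sided p-value ≈ 2·Φ(−3.168) = 0.0015.

z = -3.168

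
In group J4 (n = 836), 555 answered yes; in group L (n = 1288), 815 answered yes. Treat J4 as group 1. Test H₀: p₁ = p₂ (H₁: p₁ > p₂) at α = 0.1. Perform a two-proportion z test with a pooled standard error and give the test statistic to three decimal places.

z = 1.464

p̂₁ = 555/836 ≈ 0.66388, p̂₂ = 815/1288 ≈ 0.63276.
Pooled p̂ = (555+815)/(836+1288) = 1370/2124 = 0.64501.
SE = √(0.228972 × 0.00197257) = 0.02125.
z = (0.66388 − 0.63276)/0.02125 = 0.03112/0.02125 = 1.464.
p-value = P(Z > 1.464) ≈ 0.0716. With α = 0.1, reject H₀.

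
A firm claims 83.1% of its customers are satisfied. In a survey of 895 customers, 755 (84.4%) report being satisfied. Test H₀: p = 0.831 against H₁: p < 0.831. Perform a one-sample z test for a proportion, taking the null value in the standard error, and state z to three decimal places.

z = 1.004

p̂ = 755/895 = 0.84358.
SE = √(p₀(1−p₀)/n) = √(0.14044/895) = 0.01253.
z = (0.84358 − 0.831)/0.01253 = 0.01258/0.01253 = 1.004.
p-value = P(Z < 1.004) ≈ 0.8423.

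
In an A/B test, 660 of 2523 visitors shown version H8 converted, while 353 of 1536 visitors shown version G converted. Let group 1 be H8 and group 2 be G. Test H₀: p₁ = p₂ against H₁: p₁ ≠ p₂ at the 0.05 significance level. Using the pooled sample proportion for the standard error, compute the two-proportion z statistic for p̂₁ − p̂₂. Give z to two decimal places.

p̂₁ = 660/2523 = 0.2616, p̂₂ = 353/1536 = 0.2298.
Pooled p̂ = (660+353)/(2523+1536) = 1013/4059 = 0.2496.
SE = √(0.187284 × 0.0010474) = 0.0140.
z = (0.2616 − 0.2298)/0.0140 = 0.0318/0.0140 = 2.27.
Two-sided p-value ≈ 2·Φ(−2.269) = 0.0233; since p < α = 0.05, reject H₀.

z = 2.27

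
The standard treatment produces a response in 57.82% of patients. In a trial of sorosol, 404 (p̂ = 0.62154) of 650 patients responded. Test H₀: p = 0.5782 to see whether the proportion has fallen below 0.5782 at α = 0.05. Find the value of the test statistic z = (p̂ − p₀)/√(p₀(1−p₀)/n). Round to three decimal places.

p̂ = 404/650 ≈ 0.62154.
SE = √(p₀(1−p₀)/n) = √(0.24388/650) = 0.01937.
z = (0.62154 − 0.5782)/0.01937 = 0.04334/0.01937 = 2.237.
p-value = P(Z < 2.237) ≈ 0.9874, so at α = 0.05 we fail to reject H₀.

z = 2.237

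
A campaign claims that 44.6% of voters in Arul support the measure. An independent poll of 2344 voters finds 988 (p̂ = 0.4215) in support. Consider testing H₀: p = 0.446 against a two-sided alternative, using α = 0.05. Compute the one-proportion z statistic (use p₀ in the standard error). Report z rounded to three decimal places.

z = -2.386

p̂ = 988/2344 = 0.42150.
Under H₀, SE = √(0.446·0.554/2344) = √(0.000105411) = 0.01027.
z = (0.42150 − 0.446)/0.01027 = -0.02450/0.01027 = -2.386.
Two-sided p-value ≈ 2·Φ(−2.386) = 0.0170; since p < α = 0.05, reject H₀.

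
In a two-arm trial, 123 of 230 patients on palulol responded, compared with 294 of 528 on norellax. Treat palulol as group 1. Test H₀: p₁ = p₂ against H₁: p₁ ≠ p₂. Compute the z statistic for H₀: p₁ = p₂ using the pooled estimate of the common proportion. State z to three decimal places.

z = -0.561

p̂₁ = 123/230 ≈ 0.53478, p̂₂ = 294/528 ≈ 0.55682.
Pooled p̂ = (123+294)/(230+528) = 417/758 = 0.55013.
SE = √(p̂(1−p̂)(1/n₁+1/n₂)) = √(0.55013·0.44987·0.00624177) = √(0.00154475) = 0.03930.
z = (0.53478 − 0.55682)/0.03930 = -0.02204/0.03930 = -0.561.
Two-sided p-value ≈ 2·Φ(−0.561) = 0.5750.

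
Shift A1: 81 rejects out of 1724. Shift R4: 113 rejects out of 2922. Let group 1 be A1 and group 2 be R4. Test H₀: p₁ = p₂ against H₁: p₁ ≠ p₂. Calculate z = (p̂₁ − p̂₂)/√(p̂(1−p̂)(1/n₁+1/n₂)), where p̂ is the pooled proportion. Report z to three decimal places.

z = 1.368

p̂₁ = 81/1724 ≈ 0.046984, p̂₂ = 113/2922 ≈ 0.038672.
Pooled p̂ = (81+113)/(1724+2922) = 194/4646 = 0.041756.
SE = √(0.0400128 × 0.000922278) = 0.006075.
z = (0.046984 − 0.038672)/0.006075 = 0.008312/0.006075 = 1.368.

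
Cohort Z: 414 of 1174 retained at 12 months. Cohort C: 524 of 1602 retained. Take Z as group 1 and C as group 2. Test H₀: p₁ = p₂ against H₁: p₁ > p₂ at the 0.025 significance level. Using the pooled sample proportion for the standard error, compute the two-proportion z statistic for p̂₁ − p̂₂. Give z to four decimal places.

p̂₁ = 414/1174 ≈ 0.352641, p̂₂ = 524/1602 ≈ 0.327091.
Pooled p̂ = (414+524)/(1174+1602) = 938/2776 = 0.337896.
SE = √(0.223722 × 0.00147601) = 0.018172.
z = (0.352641 − 0.327091)/0.018172 = 0.025550/0.018172 = 1.4060.
p-value = P(Z > 1.406) ≈ 0.0799, so at α = 0.025 we fail to reject H₀.

z = 1.4060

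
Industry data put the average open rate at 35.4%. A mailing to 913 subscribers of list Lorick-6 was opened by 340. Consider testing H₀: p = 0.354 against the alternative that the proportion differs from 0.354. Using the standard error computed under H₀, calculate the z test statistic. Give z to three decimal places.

p̂ = 340/913 = 0.372399.
SE = √(p₀(1−p₀)/n) = √(0.22868/913) = 0.015826.
z = (0.372399 − 0.354)/0.015826 = 0.018399/0.015826 = 1.163.

z = 1.163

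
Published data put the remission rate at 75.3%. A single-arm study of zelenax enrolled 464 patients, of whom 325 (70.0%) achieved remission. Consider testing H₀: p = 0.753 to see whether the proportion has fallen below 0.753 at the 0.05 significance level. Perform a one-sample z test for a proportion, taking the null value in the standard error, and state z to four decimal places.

p̂ = 325/464 ≈ 0.700431.
Under H₀, SE = √(0.753·0.247/464) = √(0.000400843) = 0.020021.
z = (0.700431 − 0.753)/0.020021 = -0.052569/0.020021 = -2.6257.
p-value = P(Z < -2.626) ≈ 0.0043; since p < α = 0.05, reject H₀.

z = -2.6257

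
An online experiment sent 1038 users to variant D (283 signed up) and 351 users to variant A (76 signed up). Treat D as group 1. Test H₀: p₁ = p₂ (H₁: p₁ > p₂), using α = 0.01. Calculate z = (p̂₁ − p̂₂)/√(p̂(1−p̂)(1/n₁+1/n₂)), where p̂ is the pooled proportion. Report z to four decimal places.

z = 2.0760

p̂₁ = 283/1038 = 0.272640, p̂₂ = 76/351 = 0.216524.
Pooled p̂ = (283+76)/(1038+351) = 359/1389 = 0.258459.
SE = √(0.191658 × 0.00381239) = 0.027031.
z = (0.272640 − 0.216524)/0.027031 = 0.056116/0.027031 = 2.0760.
p-value = P(Z > 2.076) ≈ 0.0189; since p > α = 0.01, fail to reject H₀.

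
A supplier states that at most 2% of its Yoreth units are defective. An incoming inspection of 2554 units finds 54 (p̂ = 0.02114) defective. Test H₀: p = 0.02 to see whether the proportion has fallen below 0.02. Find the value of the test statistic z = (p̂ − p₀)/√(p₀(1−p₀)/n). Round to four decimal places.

p̂ = 54/2554 ≈ 0.0211433.
SE = √(p₀(1−p₀)/n) = √(0.0196/2554) = 0.0027702.
z = (0.0211433 − 0.02)/0.0027702 = 0.0011433/0.0027702 = 0.4127.
p-value = P(Z < 0.413) ≈ 0.6601.

z = 0.4127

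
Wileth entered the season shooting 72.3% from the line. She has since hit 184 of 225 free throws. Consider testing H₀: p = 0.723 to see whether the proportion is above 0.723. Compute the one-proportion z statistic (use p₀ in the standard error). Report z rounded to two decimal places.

z = 3.18

p̂ = 184/225 = 0.8178.
SE = √(p₀(1−p₀)/n) = √(0.20027/225) = 0.0298.
z = (0.8178 − 0.723)/0.0298 = 0.0948/0.0298 = 3.18.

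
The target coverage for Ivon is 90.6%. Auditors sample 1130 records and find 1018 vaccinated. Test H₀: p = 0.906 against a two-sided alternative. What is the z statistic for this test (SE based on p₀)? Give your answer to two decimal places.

p̂ = 1018/1130 ≈ 0.9009.
SE = √(p₀(1−p₀)/n) = √(0.085164/1130) = 0.0087.
z = (0.9009 − 0.906)/0.0087 = -0.0051/0.0087 = -0.59.
p-value = 2·P(Z > 0.589) ≈ 0.5557.

z = -0.59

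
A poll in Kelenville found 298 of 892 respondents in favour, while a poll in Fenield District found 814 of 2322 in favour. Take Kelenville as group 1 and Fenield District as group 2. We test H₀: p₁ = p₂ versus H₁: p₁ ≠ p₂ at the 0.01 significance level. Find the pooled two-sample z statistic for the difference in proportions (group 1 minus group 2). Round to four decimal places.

z = -0.8794

p̂₁ = 298/892 ≈ 0.334081, p̂₂ = 814/2322 ≈ 0.350560.
Pooled p̂ = (298+814)/(892+2322) = 1112/3214 = 0.345986.
SE = √(p̂(1−p̂)(1/n₁+1/n₂)) = √(0.345986·0.654014·0.00155174) = √(0.000351127) = 0.018738.
z = (0.334081 − 0.350560)/0.018738 = -0.016479/0.018738 = -0.8794.
Two-sided p-value ≈ 2·Φ(−0.879) = 0.3792. With α = 0.01, fail to reject H₀.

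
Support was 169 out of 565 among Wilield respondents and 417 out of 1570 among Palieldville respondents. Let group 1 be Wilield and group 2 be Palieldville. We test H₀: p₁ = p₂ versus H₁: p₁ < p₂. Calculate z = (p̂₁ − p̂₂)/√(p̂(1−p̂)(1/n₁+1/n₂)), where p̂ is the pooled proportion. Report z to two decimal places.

p̂₁ = 169/565 ≈ 0.2991, p̂₂ = 417/1570 ≈ 0.2656.
Pooled p̂ = (169+417)/(565+1570) = 586/2135 = 0.2745.
SE = √(0.199138 × 0.00240685) = 0.0219.
z = (0.2991 − 0.2656)/0.0219 = 0.0335/0.0219 = 1.53.

z = 1.53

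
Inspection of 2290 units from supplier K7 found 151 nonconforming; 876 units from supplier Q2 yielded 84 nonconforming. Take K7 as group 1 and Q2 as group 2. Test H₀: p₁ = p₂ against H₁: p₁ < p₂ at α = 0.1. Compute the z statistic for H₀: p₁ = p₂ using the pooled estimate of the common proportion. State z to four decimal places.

p̂₁ = 151/2290 = 0.0659389, p̂₂ = 84/876 = 0.0958904.
Pooled p̂ = (151+84)/(2290+876) = 235/3166 = 0.0742262.
SE = √(0.0687166 × 0.00157823) = 0.0104140.
z = (0.0659389 − 0.0958904)/0.0104140 = -0.0299515/0.0104140 = -2.8761.
p-value = P(Z < -2.876) ≈ 0.0020. With α = 0.1, reject H₀.

z = -2.8761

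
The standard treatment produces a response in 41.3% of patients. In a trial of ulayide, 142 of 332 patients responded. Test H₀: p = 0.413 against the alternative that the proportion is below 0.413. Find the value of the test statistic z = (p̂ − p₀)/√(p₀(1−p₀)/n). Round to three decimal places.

p̂ = 142/332 ≈ 0.42771.
Under H₀, SE = √(0.413·0.587/332) = √(0.000730214) = 0.02702.
z = (0.42771 − 0.413)/0.02702 = 0.01471/0.02702 = 0.544.

z = 0.544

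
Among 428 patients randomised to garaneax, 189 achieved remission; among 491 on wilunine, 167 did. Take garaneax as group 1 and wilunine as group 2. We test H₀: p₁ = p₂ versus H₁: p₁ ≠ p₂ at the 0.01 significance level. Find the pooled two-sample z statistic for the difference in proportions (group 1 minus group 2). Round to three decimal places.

p̂₁ = 189/428 ≈ 0.441589, p̂₂ = 167/491 ≈ 0.340122.
Pooled p̂ = (189+167)/(428+491) = 356/919 = 0.387378.
SE = √(p̂(1−p̂)(1/n₁+1/n₂)) = √(0.387378·0.612622·0.00437311) = √(0.00103781) = 0.032215.
z = (0.441589 − 0.340122)/0.032215 = 0.101467/0.032215 = 3.150.
p-value = 2·P(Z > 3.150) ≈ 0.0016; since p < α = 0.01, reject H₀.

z = 3.150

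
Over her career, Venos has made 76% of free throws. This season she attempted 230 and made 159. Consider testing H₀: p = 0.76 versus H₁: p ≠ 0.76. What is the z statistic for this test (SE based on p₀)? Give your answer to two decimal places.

p̂ = 159/230 ≈ 0.6913.
SE = √(p₀(1−p₀)/n) = √(0.1824/230) = 0.0282.
z = (0.6913 − 0.76)/0.0282 = -0.0687/0.0282 = -2.44.
Two-sided p-value ≈ 2·Φ(−2.439) = 0.0147.

z = -2.44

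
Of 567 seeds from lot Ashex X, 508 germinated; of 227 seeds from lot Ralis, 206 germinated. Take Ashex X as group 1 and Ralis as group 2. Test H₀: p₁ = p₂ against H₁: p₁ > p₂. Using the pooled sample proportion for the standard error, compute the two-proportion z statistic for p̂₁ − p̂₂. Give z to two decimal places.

p̂₁ = 508/567 = 0.8959, p̂₂ = 206/227 = 0.9075.
Pooled p̂ = (508+206)/(567+227) = 714/794 = 0.8992.
SE = √(p̂(1−p̂)(1/n₁+1/n₂)) = √(0.8992·0.1008·0.00616895) = √(0.000558932) = 0.0236.
z = (0.8959 − 0.9075)/0.0236 = -0.0116/0.0236 = -0.49.
p-value = P(Z > -0.488) ≈ 0.6873.

z = -0.49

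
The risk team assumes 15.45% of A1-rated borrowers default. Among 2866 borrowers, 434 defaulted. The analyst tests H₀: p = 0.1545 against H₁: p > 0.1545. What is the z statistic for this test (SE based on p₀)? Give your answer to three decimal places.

p̂ = 434/2866 = 0.15143.
Standard error under H₀: √(0.1545×0.8455/2866) = 0.00675.
z = (0.15143 − 0.1545)/0.00675 = -0.00307/0.00675 = -0.455.
p-value = P(Z > -0.455) ≈ 0.6753.

z = -0.455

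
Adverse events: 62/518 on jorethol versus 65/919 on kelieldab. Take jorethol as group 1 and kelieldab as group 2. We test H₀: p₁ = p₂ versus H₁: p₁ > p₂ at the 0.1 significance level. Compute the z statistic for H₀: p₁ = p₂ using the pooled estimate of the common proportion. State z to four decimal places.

z = 3.1396

p̂₁ = 62/518 ≈ 0.119691, p̂₂ = 65/919 ≈ 0.070729.
Pooled p̂ = (62+65)/(518+919) = 127/1437 = 0.088379.
SE = √(p̂(1−p̂)(1/n₁+1/n₂)) = √(0.088379·0.911621·0.00301864) = √(0.000243205) = 0.015595.
z = (0.119691 − 0.070729)/0.015595 = 0.048962/0.015595 = 3.1396.
p-value = P(Z > 3.140) ≈ 0.0008. With α = 0.1, reject H₀.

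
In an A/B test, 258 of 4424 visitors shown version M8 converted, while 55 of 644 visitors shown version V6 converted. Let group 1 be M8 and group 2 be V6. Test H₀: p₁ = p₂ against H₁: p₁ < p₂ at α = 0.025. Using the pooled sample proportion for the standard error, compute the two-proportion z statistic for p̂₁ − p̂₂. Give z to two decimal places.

z = -2.67

p̂₁ = 258/4424 = 0.05832, p̂₂ = 55/644 = 0.08540.
Pooled p̂ = (258+55)/(4424+644) = 313/5068 = 0.06176.
SE = √(p̂(1−p̂)(1/n₁+1/n₂)) = √(0.06176·0.93824·0.00177883) = √(0.000103076) = 0.01015.
z = (0.05832 − 0.08540)/0.01015 = -0.02708/0.01015 = -2.67.
p-value = P(Z < -2.668) ≈ 0.0038. With α = 0.025, reject H₀.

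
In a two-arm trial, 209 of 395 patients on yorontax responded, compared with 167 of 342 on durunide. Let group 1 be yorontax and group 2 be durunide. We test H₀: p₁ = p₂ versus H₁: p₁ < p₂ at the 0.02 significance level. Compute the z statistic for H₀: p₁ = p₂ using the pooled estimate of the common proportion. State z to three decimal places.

z = 1.105

p̂₁ = 209/395 ≈ 0.52911, p̂₂ = 167/342 ≈ 0.48830.
Pooled p̂ = (209+167)/(395+342) = 376/737 = 0.51018.
SE = √(p̂(1−p̂)(1/n₁+1/n₂)) = √(0.51018·0.48982·0.00545562) = √(0.00136334) = 0.03692.
z = (0.52911 − 0.48830)/0.03692 = 0.04081/0.03692 = 1.105.
p-value = P(Z < 1.105) ≈ 0.8655. With α = 0.02, fail to reject H₀.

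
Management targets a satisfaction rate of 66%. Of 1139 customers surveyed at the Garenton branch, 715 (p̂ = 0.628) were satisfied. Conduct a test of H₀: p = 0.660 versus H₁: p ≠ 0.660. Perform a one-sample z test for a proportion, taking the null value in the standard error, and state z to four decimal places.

z = -2.2981

p̂ = 715/1139 ≈ 0.627744.
SE = √(p₀(1−p₀)/n) = √(0.2244/1139) = 0.014036.
z = (0.627744 − 0.66)/0.014036 = -0.032256/0.014036 = -2.2981.
p-value = 2·P(Z > 2.298) ≈ 0.0216.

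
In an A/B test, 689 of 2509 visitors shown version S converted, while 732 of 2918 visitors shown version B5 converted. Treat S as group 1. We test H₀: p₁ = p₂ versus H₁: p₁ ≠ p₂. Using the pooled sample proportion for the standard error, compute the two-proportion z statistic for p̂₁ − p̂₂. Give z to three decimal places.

p̂₁ = 689/2509 ≈ 0.2746114, p̂₂ = 732/2918 ≈ 0.2508568.
Pooled p̂ = (689+732)/(2509+2918) = 1421/5427 = 0.2618390.
SE = √(p̂(1−p̂)(1/n₁+1/n₂)) = √(0.2618390·0.7381610·0.000741266) = √(0.000143271) = 0.0119696.
z = (0.2746114 − 0.2508568)/0.0119696 = 0.0237546/0.0119696 = 1.985.

z = 1.985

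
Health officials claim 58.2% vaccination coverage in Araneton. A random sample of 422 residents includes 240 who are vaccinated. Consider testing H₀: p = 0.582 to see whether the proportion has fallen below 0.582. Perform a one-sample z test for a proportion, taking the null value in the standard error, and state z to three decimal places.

z = -0.553

p̂ = 240/422 ≈ 0.56872.
Standard error under H₀: √(0.582×0.418/422) = 0.02401.
z = (0.56872 − 0.582)/0.02401 = -0.01328/0.02401 = -0.553.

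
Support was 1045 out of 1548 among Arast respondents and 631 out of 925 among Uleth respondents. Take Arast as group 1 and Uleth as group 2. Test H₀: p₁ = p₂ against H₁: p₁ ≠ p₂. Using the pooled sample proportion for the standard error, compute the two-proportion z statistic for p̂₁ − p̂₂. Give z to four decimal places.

p̂₁ = 1045/1548 ≈ 0.675065, p̂₂ = 631/925 ≈ 0.682162.
Pooled p̂ = (1045+631)/(1548+925) = 1676/2473 = 0.677719.
SE = √(0.218416 × 0.00172708) = 0.019422.
z = (0.675065 − 0.682162)/0.019422 = -0.007097/0.019422 = -0.3654.
p-value = 2·P(Z > 0.365) ≈ 0.7148.

z = -0.3654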